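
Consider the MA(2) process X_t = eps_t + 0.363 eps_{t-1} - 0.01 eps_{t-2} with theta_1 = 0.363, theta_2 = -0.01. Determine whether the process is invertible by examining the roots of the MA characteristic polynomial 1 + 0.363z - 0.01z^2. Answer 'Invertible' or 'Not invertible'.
\text{Invertible}

The MA(q) characteristic polynomial is P(z) = 1 + 0.363z - 0.01z^2.
Invertibility requires all roots to lie outside the unit circle, i.e. |z| > 1 for every root.
Set 1 + (0.363) z + (-0.01) z^2 = 0, i.e. a z^2 + b z + c = 0 with a = -0.01, b = 0.363, c = 1.
Discriminant D = b^2 - 4ac = (0.363)^2 - 4*(-0.01)*1 = 0.131769 - (-0.04) = 0.171769.
D >= 0, so the roots are real: z = (-b +/- sqrt(D)) / (2a) = (-0.363 +/- 0.41445) / (-0.02).
  z_1 = (-0.363 + 0.41445) / (-0.02) = -2.5725,   |z_1| = 2.5725.
  z_2 = (-0.363 - 0.41445) / (-0.02) = 38.8725,   |z_2| = 38.8725.
Moduli of all roots: 2.5725, 38.8725.
All moduli strictly greater than 1? Yes.
Verdict: Invertible.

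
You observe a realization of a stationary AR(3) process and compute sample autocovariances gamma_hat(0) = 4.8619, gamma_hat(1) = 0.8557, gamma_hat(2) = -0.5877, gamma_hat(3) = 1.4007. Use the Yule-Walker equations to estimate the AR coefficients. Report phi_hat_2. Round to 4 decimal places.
\hat\phi_{2} = -0.2300

The Yule-Walker equations for an AR(p) process read, in matrix form,
  Gamma_p phi = r_p,   with   (Gamma_p)_{ij} = gamma(|i - j|),
                       (r_p)_i = gamma(i),   i,j = 1..p.
Substitute the sample gammas (Toeplitz matrix and right-hand side of size 3):
  Gamma_p = [[4.8619, 0.8557, -0.5877], [0.8557, 4.8619, 0.8557], [-0.5877, 0.8557, 4.8619]]
  r_p     = [0.8557, -0.5877, 1.4007]
Written out (R1..R3):
  (R1) 4.8619 phi_1 + 0.8557 phi_2 - 0.5877 phi_3 = 0.8557
  (R2) 0.8557 phi_1 + 4.8619 phi_2 + 0.8557 phi_3 = -0.5877
  (R3) -0.5877 phi_1 + 0.8557 phi_2 + 4.8619 phi_3 = 1.4007
Gaussian elimination:
  R2 <- R2 - (0.8557/4.8619) R1 = R2 - (0.176001) R1:  4.711296 phi_2 + 0.959136 phi_3 = -0.738304
  R3 <- R3 - (-0.5877/4.8619) R1 = R3 - (-0.120879) R1:  0.959136 phi_2 + 4.79086 phi_3 = 1.504136
  R3 <- R3 - (0.959136/4.711296) R2 = R3 - (0.203582) R2:  4.595597 phi_3 = 1.654441
Back-substitution:
  phi_hat_3 = 1.654441 / 4.595597 = 0.360006
  phi_hat_2 = (-0.738304 - (0.959136)(0.360006)) / 4.711296 = -0.23
  phi_hat_1 = (0.8557 - (0.8557)(-0.23) - (-0.5877)(0.360006)) / 4.8619 = 0.259998
So phi_hat = [0.2600, -0.2300, 0.3600].
Therefore phi_hat_2 = -0.2300.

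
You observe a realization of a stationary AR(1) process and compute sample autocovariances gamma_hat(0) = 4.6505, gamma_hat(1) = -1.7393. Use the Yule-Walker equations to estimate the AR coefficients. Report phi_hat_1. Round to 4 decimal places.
\hat\phi_{1} = -0.3740

The Yule-Walker equations for an AR(p) process read, in matrix form,
  Gamma_p phi = r_p,   with   (Gamma_p)_{ij} = gamma(|i - j|),
                       (r_p)_i = gamma(i),   i,j = 1..p.
Substitute the sample gammas (Toeplitz matrix and right-hand side of size 1):
  Gamma_p = [[4.6505]]
  r_p     = [-1.7393]
With p = 1 this is the single equation gamma(0) phi_1 = gamma(1):
  phi_hat_1 = gamma(1) / gamma(0) = -1.7393 / 4.6505 = -0.3740.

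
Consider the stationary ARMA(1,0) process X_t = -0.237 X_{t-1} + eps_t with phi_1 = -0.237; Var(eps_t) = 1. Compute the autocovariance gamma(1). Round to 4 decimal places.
\gamma(1) = -0.2511

Multiply the model equation by X_{t-k} and take expectations. With theta_0 = psi_0 = 1 and psi_j the MA(infinity) weights, this gives
  gamma(k) - sum_i phi_i gamma(k-i) = c_k,
  c_k = sigma^2 * sum_{j=k..q} theta_j psi_{j-k}   (c_k = 0 for k > q),
using gamma(-m) = gamma(m).
Pure AR (q = 0): c_0 = sigma^2 = 1, c_k = 0 for k >= 1.
Equations for k = 0 and k = 1 (AR order 1):
  gamma(0) = phi_1 gamma(1) + c_0
  gamma(1) = phi_1 gamma(0) + c_1
Substituting the second into the first: gamma(0) (1 - phi_1^2) = c_0 + phi_1 c_1, so
  gamma(0) = c_0 / (1 - phi_1^2) = 1 / (1 - (-0.237)^2) = 1 / 0.943831 = 1.059512.
  gamma(1) = phi_1 gamma(0) = (-0.237)(1.059512) = -0.251104.
Therefore gamma(1) = -0.2511 (to 4 decimal places).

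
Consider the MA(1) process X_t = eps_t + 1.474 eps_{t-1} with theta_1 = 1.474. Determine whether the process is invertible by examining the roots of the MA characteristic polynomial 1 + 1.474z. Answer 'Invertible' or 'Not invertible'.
\text{Not invertible}

The MA(q) characteristic polynomial is P(z) = 1 + 1.474z.
Invertibility requires all roots to lie outside the unit circle, i.e. |z| > 1 for every root.
This is linear in z: 1 + (1.474) z = 0  =>  z = -1/(1.474) = -0.678426,  |z| = 0.678426.
Moduli of all roots: 0.6784.
All moduli strictly greater than 1? No.
Verdict: Not invertible.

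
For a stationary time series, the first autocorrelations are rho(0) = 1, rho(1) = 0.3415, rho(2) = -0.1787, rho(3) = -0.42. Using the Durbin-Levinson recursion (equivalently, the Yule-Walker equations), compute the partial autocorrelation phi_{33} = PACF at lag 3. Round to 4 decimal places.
\phi_{33} = -0.2860

The PACF at lag k is phi_{kk}, the last component of the solution
to the Yule-Walker system G_k phi = r_k where
  (G_k)_{ij} = rho(|i - j|), (r_k)_i = rho(i), i,j = 1..k.
Equivalently, Durbin-Levinson gives phi_{kk} iteratively:
  phi_{11} = rho(1)
  phi_{kk} = [rho(k) - sum_{j=1..k-1} phi_{k-1,j} rho(k-j)]
            / [1 - sum_{j=1..k-1} phi_{k-1,j} rho(j)],
  phi_{k,j} = phi_{k-1,j} - phi_{kk} phi_{k-1,k-j},  j = 1..k-1.
Step k = 1:
  phi_11 = rho(1) = 0.3415.
Step k = 2:
  phi_22 = [rho(2) - phi_11 rho(1)] / [1 - phi_11 rho(1)] = [-0.1787 - (0.3415)(0.3415)] / [1 - (0.3415)(0.3415)]
         = -0.29532225 / 0.88337775 = -0.33431.
  Update: phi_21 = phi_11 - phi_22 phi_11 = 0.3415 - (-0.33431)(0.3415) = 0.455667.
Step k = 3:
  phi_33 = [rho(3) - phi_21 rho(2) - phi_22 rho(1)] / [1 - phi_21 rho(1) - phi_22 rho(2)]
    numerator   = -0.42 - (0.455667)(-0.1787) - (-0.33431)(0.3415) = -0.22440536
    denominator = 1 - (0.455667)(0.3415) - (-0.33431)(-0.1787) = 0.78464849
  phi_33 = -0.22440536 / 0.78464849 = -0.286.
Therefore phi_{33} = -0.2860.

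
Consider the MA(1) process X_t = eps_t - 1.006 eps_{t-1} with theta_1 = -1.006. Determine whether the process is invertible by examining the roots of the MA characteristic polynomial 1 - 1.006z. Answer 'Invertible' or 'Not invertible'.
\text{Not invertible}

The MA(q) characteristic polynomial is P(z) = 1 - 1.006z.
Invertibility requires all roots to lie outside the unit circle, i.e. |z| > 1 for every root.
This is linear in z: 1 + (-1.006) z = 0  =>  z = -1/(-1.006) = 0.994036,  |z| = 0.994036.
Moduli of all roots: 0.9940.
All moduli strictly greater than 1? No.
Verdict: Not invertible.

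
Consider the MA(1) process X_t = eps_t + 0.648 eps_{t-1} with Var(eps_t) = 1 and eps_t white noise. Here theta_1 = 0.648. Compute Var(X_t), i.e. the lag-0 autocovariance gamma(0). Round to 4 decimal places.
\gamma(0) = 1.4199

For an MA(q) process X_t = eps_t + sum_i theta_i eps_{t-i} with
Var(eps_t) = sigma^2, the variance is
  gamma(0) = sigma^2 * (1 + sum_i theta_i^2).
  sum_i theta_i^2 = (0.648)^2 = 0.419904.
  gamma(0) = 1 * (1 + 0.419904) = 1 * 1.419904 = 1.419904, which rounds to 1.4199.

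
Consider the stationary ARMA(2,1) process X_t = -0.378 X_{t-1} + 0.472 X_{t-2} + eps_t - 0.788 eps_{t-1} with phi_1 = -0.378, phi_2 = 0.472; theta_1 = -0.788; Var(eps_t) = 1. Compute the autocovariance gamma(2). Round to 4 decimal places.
\gamma(2) = 5.9528

Multiply the model equation by X_{t-k} and take expectations. With theta_0 = psi_0 = 1 and psi_j the MA(infinity) weights, this gives
  gamma(k) - sum_i phi_i gamma(k-i) = c_k,
  c_k = sigma^2 * sum_{j=k..q} theta_j psi_{j-k}   (c_k = 0 for k > q),
using gamma(-m) = gamma(m).
psi-weights needed (psi_j = theta_j + sum_i phi_i psi_{j-i}):
  psi_1 = theta_1 + phi_1 = -0.788 + (-0.378) = -1.166
Right-hand sides:
  c_0 = sigma^2 (1 + theta_1 psi_1) = 1 * (1 + (-0.788)(-1.166)) = 1 * 1.918808 = 1.918808
  c_1 = sigma^2 theta_1 = 1 * (-0.788) = -0.788
  c_2 = 0
Equations for k = 0, 1, 2 (AR order 2, c_2 = 0):
  (E0) gamma(0) = phi_1 gamma(1) + phi_2 gamma(2) + c_0
  (E1) gamma(1) = phi_1 gamma(0) + phi_2 gamma(1) + c_1
  (E2) gamma(2) = phi_1 gamma(1) + phi_2 gamma(0)
From (E1): gamma(1) = A gamma(0) + B with
  A = phi_1 / (1 - phi_2) = -0.378 / 0.528 = -0.715909,   B = c_1 / (1 - phi_2) = -0.788 / 0.528 = -1.492424.
Insert (E2) into (E0): gamma(0) (1 - phi_2^2) = phi_1 (1 + phi_2) gamma(1) + c_0.
  phi_1 (1 + phi_2) = (-0.378)(1.472) = -0.556416,   1 - phi_2^2 = 0.777216.
Replace gamma(1) by A gamma(0) + B and collect gamma(0):
  gamma(0) [0.777216 - (-0.556416)(-0.715909)] = (-0.556416)(-1.492424) + 1.918808
  gamma(0) * 0.378873 = 2.749217
  gamma(0) = 2.749217 / 0.378873 = 7.256307.
  gamma(1) = A gamma(0) + B = (-0.715909)(7.256307) + (-1.492424) = -6.68728.
  gamma(2) = phi_1 gamma(1) + phi_2 gamma(0) = (-0.378)(-6.68728) + (0.472)(7.256307) = 5.952769.
Therefore gamma(2) = 5.9528 (to 4 decimal places).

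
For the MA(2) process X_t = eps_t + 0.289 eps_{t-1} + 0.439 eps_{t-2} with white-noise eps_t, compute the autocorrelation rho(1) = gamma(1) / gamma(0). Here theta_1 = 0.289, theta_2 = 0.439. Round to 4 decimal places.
\rho(1) = 0.3259

For an MA(q) process with theta_0 = 1, the autocovariance is
  gamma(k) = sigma^2 * sum_{i=0..q-k} theta_i * theta_{i+k},
and rho(k) = gamma(k) / gamma(0). Sigma^2 cancels.
  numerator   = (1)*(0.289) + (0.289)*(0.439) = 0.415871.
  denominator = (1)^2 + (0.289)^2 + (0.439)^2 = 1.276242.
  rho(1) = 0.415871 / 1.276242 = 0.3259.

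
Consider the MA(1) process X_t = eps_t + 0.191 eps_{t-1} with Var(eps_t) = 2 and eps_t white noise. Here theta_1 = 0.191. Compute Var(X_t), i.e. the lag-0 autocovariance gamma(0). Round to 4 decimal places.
\gamma(0) = 2.0730

For an MA(q) process X_t = eps_t + sum_i theta_i eps_{t-i} with
Var(eps_t) = sigma^2, the variance is
  gamma(0) = sigma^2 * (1 + sum_i theta_i^2).
  sum_i theta_i^2 = (0.191)^2 = 0.036481.
  gamma(0) = 2 * (1 + 0.036481) = 2 * 1.036481 = 2.072962, which rounds to 2.0730.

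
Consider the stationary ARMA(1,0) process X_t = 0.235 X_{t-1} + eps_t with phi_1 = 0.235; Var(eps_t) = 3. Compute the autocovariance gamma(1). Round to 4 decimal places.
\gamma(1) = 0.7462

Multiply the model equation by X_{t-k} and take expectations. With theta_0 = psi_0 = 1 and psi_j the MA(infinity) weights, this gives
  gamma(k) - sum_i phi_i gamma(k-i) = c_k,
  c_k = sigma^2 * sum_{j=k..q} theta_j psi_{j-k}   (c_k = 0 for k > q),
using gamma(-m) = gamma(m).
Pure AR (q = 0): c_0 = sigma^2 = 3, c_k = 0 for k >= 1.
Equations for k = 0 and k = 1 (AR order 1):
  gamma(0) = phi_1 gamma(1) + c_0
  gamma(1) = phi_1 gamma(0) + c_1
Substituting the second into the first: gamma(0) (1 - phi_1^2) = c_0 + phi_1 c_1, so
  gamma(0) = c_0 / (1 - phi_1^2) = 3 / (1 - (0.235)^2) = 3 / 0.944775 = 3.175359.
  gamma(1) = phi_1 gamma(0) = (0.235)(3.175359) = 0.746209.
Therefore gamma(1) = 0.7462 (to 4 decimal places).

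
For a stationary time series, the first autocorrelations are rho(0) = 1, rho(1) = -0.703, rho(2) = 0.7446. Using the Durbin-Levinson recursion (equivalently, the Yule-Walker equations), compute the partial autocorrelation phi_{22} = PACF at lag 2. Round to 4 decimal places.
\phi_{22} = 0.4950

The PACF at lag k is phi_{kk}, the last component of the solution
to the Yule-Walker system G_k phi = r_k where
  (G_k)_{ij} = rho(|i - j|), (r_k)_i = rho(i), i,j = 1..k.
Equivalently, Durbin-Levinson gives phi_{kk} iteratively:
  phi_{11} = rho(1)
  phi_{kk} = [rho(k) - sum_{j=1..k-1} phi_{k-1,j} rho(k-j)]
            / [1 - sum_{j=1..k-1} phi_{k-1,j} rho(j)],
  phi_{k,j} = phi_{k-1,j} - phi_{kk} phi_{k-1,k-j},  j = 1..k-1.
Step k = 1:
  phi_11 = rho(1) = -0.703.
Step k = 2:
  phi_22 = [rho(2) - phi_11 rho(1)] / [1 - phi_11 rho(1)] = [0.7446 - (-0.703)(-0.703)] / [1 - (-0.703)(-0.703)]
         = 0.250391 / 0.505791 = 0.495.
Therefore phi_{22} = 0.4950.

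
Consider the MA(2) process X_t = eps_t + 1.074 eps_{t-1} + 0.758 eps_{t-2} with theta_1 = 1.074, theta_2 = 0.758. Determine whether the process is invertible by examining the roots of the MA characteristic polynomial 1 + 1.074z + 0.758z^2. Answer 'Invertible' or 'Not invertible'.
\text{Invertible}

The MA(q) characteristic polynomial is P(z) = 1 + 1.074z + 0.758z^2.
Invertibility requires all roots to lie outside the unit circle, i.e. |z| > 1 for every root.
Set 1 + (1.074) z + (0.758) z^2 = 0, i.e. a z^2 + b z + c = 0 with a = 0.758, b = 1.074, c = 1.
Discriminant D = b^2 - 4ac = (1.074)^2 - 4*(0.758)*1 = 1.153476 - (3.032) = -1.878524.
D < 0, so the roots are the complex-conjugate pair z = (-b +/- i sqrt(-D)) / (2a) = -0.7084 +/- 0.9041i.
For a conjugate pair |z|^2 = z * conj(z) = (product of roots) = c/a = 1/(0.758) = 1.319261, so |z| = sqrt(1.319261) = 1.1486 for both roots.
Moduli of all roots: 1.1486, 1.1486.
All moduli strictly greater than 1? Yes.
Verdict: Invertible.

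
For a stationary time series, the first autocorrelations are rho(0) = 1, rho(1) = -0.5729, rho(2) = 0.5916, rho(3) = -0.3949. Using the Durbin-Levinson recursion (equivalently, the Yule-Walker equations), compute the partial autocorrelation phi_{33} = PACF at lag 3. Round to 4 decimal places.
\phi_{33} = 0.0629

The PACF at lag k is phi_{kk}, the last component of the solution
to the Yule-Walker system G_k phi = r_k where
  (G_k)_{ij} = rho(|i - j|), (r_k)_i = rho(i), i,j = 1..k.
Equivalently, Durbin-Levinson gives phi_{kk} iteratively:
  phi_{11} = rho(1)
  phi_{kk} = [rho(k) - sum_{j=1..k-1} phi_{k-1,j} rho(k-j)]
            / [1 - sum_{j=1..k-1} phi_{k-1,j} rho(j)],
  phi_{k,j} = phi_{k-1,j} - phi_{kk} phi_{k-1,k-j},  j = 1..k-1.
Step k = 1:
  phi_11 = rho(1) = -0.5729.
Step k = 2:
  phi_22 = [rho(2) - phi_11 rho(1)] / [1 - phi_11 rho(1)] = [0.5916 - (-0.5729)(-0.5729)] / [1 - (-0.5729)(-0.5729)]
         = 0.26338559 / 0.67178559 = 0.392068.
  Update: phi_21 = phi_11 - phi_22 phi_11 = -0.5729 - (0.392068)(-0.5729) = -0.348284.
Step k = 3:
  phi_33 = [rho(3) - phi_21 rho(2) - phi_22 rho(1)] / [1 - phi_21 rho(1) - phi_22 rho(2)]
    numerator   = -0.3949 - (-0.348284)(0.5916) - (0.392068)(-0.5729) = 0.0357607
    denominator = 1 - (-0.348284)(-0.5729) - (0.392068)(0.5916) = 0.56852055
  phi_33 = 0.0357607 / 0.56852055 = 0.0629.
Therefore phi_{33} = 0.0629.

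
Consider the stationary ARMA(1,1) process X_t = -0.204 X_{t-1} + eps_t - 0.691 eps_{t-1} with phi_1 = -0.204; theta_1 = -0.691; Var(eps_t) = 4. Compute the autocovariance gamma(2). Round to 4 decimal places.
\gamma(2) = 0.8695

Multiply the model equation by X_{t-k} and take expectations. With theta_0 = psi_0 = 1 and psi_j the MA(infinity) weights, this gives
  gamma(k) - sum_i phi_i gamma(k-i) = c_k,
  c_k = sigma^2 * sum_{j=k..q} theta_j psi_{j-k}   (c_k = 0 for k > q),
using gamma(-m) = gamma(m).
psi-weights needed (psi_j = theta_j + sum_i phi_i psi_{j-i}):
  psi_1 = theta_1 + phi_1 = -0.691 + (-0.204) = -0.895
Right-hand sides:
  c_0 = sigma^2 (1 + theta_1 psi_1) = 4 * (1 + (-0.691)(-0.895)) = 4 * 1.618445 = 6.47378
  c_1 = sigma^2 theta_1 = 4 * (-0.691) = -2.764
  c_2 = 0
Equations for k = 0 and k = 1 (AR order 1):
  gamma(0) = phi_1 gamma(1) + c_0
  gamma(1) = phi_1 gamma(0) + c_1
Substituting the second into the first: gamma(0) (1 - phi_1^2) = c_0 + phi_1 c_1, so
  gamma(0) = (c_0 + phi_1 c_1) / (1 - phi_1^2) = (6.47378 + (-0.204)(-2.764)) / (1 - (-0.204)^2) = 7.037636 / 0.958384 = 7.343232.
  gamma(1) = phi_1 gamma(0) + c_1 = (-0.204)(7.343232) + (-2.764) = -4.262019.
For k = 2 (> q): gamma(2) = phi_1 gamma(1) = (-0.204)(-4.262019) = 0.869452.
Therefore gamma(2) = 0.8695 (to 4 decimal places).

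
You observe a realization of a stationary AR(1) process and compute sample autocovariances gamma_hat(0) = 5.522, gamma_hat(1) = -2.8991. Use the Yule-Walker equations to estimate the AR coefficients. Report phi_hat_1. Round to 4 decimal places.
\hat\phi_{1} = -0.5250

The Yule-Walker equations for an AR(p) process read, in matrix form,
  Gamma_p phi = r_p,   with   (Gamma_p)_{ij} = gamma(|i - j|),
                       (r_p)_i = gamma(i),   i,j = 1..p.
Substitute the sample gammas (Toeplitz matrix and right-hand side of size 1):
  Gamma_p = [[5.522]]
  r_p     = [-2.8991]
With p = 1 this is the single equation gamma(0) phi_1 = gamma(1):
  phi_hat_1 = gamma(1) / gamma(0) = -2.8991 / 5.522 = -0.5250.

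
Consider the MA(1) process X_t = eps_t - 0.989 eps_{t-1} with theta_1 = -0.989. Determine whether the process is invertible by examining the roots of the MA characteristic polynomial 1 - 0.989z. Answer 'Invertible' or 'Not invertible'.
\text{Invertible}

The MA(q) characteristic polynomial is P(z) = 1 - 0.989z.
Invertibility requires all roots to lie outside the unit circle, i.e. |z| > 1 for every root.
This is linear in z: 1 + (-0.989) z = 0  =>  z = -1/(-0.989) = 1.011122,  |z| = 1.011122.
Moduli of all roots: 1.0111.
All moduli strictly greater than 1? Yes.
Verdict: Invertible.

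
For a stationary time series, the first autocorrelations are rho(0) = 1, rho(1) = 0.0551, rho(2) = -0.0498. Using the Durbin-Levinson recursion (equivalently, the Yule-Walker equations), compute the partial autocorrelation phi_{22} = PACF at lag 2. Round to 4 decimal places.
\phi_{22} = -0.0530

The PACF at lag k is phi_{kk}, the last component of the solution
to the Yule-Walker system G_k phi = r_k where
  (G_k)_{ij} = rho(|i - j|), (r_k)_i = rho(i), i,j = 1..k.
Equivalently, Durbin-Levinson gives phi_{kk} iteratively:
  phi_{11} = rho(1)
  phi_{kk} = [rho(k) - sum_{j=1..k-1} phi_{k-1,j} rho(k-j)]
            / [1 - sum_{j=1..k-1} phi_{k-1,j} rho(j)],
  phi_{k,j} = phi_{k-1,j} - phi_{kk} phi_{k-1,k-j},  j = 1..k-1.
Step k = 1:
  phi_11 = rho(1) = 0.0551.
Step k = 2:
  phi_22 = [rho(2) - phi_11 rho(1)] / [1 - phi_11 rho(1)] = [-0.0498 - (0.0551)(0.0551)] / [1 - (0.0551)(0.0551)]
         = -0.05283601 / 0.99696399 = -0.053.
Therefore phi_{22} = -0.0530.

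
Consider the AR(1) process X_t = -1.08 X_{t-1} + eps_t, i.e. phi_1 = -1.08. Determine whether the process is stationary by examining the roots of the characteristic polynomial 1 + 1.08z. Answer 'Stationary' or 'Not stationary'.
\text{Not stationary}

The AR(p) characteristic polynomial is P(z) = 1 + 1.08z.
Stationarity requires all roots to lie outside the unit circle, i.e. |z| > 1 for every root.
This is linear in z: 1 + (1.08) z = 0  =>  z = -1/(1.08) = -0.925926,  |z| = 0.925926.
Moduli of all roots: 0.9259.
All moduli strictly greater than 1? No.
Verdict: Not stationary.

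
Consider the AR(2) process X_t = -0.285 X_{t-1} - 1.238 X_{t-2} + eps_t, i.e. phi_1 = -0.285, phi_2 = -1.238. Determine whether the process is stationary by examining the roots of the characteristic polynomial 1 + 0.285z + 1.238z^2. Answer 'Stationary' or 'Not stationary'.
\text{Not stationary}

The AR(p) characteristic polynomial is P(z) = 1 + 0.285z + 1.238z^2.
Stationarity requires all roots to lie outside the unit circle, i.e. |z| > 1 for every root.
Set 1 + (0.285) z + (1.238) z^2 = 0, i.e. a z^2 + b z + c = 0 with a = 1.238, b = 0.285, c = 1.
Discriminant D = b^2 - 4ac = (0.285)^2 - 4*(1.238)*1 = 0.081225 - (4.952) = -4.870775.
D < 0, so the roots are the complex-conjugate pair z = (-b +/- i sqrt(-D)) / (2a) = -0.1151 +/- 0.8914i.
For a conjugate pair |z|^2 = z * conj(z) = (product of roots) = c/a = 1/(1.238) = 0.807754, so |z| = sqrt(0.807754) = 0.8988 for both roots.
Moduli of all roots: 0.8988, 0.8988.
All moduli strictly greater than 1? No.
Verdict: Not stationary.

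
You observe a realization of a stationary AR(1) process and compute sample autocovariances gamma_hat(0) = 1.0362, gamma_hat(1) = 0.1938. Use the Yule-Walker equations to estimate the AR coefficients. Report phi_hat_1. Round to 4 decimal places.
\hat\phi_{1} = 0.1870

The Yule-Walker equations for an AR(p) process read, in matrix form,
  Gamma_p phi = r_p,   with   (Gamma_p)_{ij} = gamma(|i - j|),
                       (r_p)_i = gamma(i),   i,j = 1..p.
Substitute the sample gammas (Toeplitz matrix and right-hand side of size 1):
  Gamma_p = [[1.0362]]
  r_p     = [0.1938]
With p = 1 this is the single equation gamma(0) phi_1 = gamma(1):
  phi_hat_1 = gamma(1) / gamma(0) = 0.1938 / 1.0362 = 0.1870.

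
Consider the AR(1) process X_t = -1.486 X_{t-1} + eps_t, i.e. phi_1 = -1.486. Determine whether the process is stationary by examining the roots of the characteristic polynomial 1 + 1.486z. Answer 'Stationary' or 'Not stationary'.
\text{Not stationary}

The AR(p) characteristic polynomial is P(z) = 1 + 1.486z.
Stationarity requires all roots to lie outside the unit circle, i.e. |z| > 1 for every root.
This is linear in z: 1 + (1.486) z = 0  =>  z = -1/(1.486) = -0.672948,  |z| = 0.672948.
Moduli of all roots: 0.6729.
All moduli strictly greater than 1? No.
Verdict: Not stationary.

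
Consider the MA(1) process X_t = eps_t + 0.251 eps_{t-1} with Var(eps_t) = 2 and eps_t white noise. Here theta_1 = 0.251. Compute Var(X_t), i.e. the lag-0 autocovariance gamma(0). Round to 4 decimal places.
\gamma(0) = 2.1260

For an MA(q) process X_t = eps_t + sum_i theta_i eps_{t-i} with
Var(eps_t) = sigma^2, the variance is
  gamma(0) = sigma^2 * (1 + sum_i theta_i^2).
  sum_i theta_i^2 = (0.251)^2 = 0.063001.
  gamma(0) = 2 * (1 + 0.063001) = 2 * 1.063001 = 2.126002, which rounds to 2.1260.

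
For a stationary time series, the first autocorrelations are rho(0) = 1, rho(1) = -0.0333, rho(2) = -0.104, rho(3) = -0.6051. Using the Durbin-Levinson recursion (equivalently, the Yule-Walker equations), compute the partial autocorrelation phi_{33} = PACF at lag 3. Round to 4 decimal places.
\phi_{33} = -0.6200

The PACF at lag k is phi_{kk}, the last component of the solution
to the Yule-Walker system G_k phi = r_k where
  (G_k)_{ij} = rho(|i - j|), (r_k)_i = rho(i), i,j = 1..k.
Equivalently, Durbin-Levinson gives phi_{kk} iteratively:
  phi_{11} = rho(1)
  phi_{kk} = [rho(k) - sum_{j=1..k-1} phi_{k-1,j} rho(k-j)]
            / [1 - sum_{j=1..k-1} phi_{k-1,j} rho(j)],
  phi_{k,j} = phi_{k-1,j} - phi_{kk} phi_{k-1,k-j},  j = 1..k-1.
Step k = 1:
  phi_11 = rho(1) = -0.0333.
Step k = 2:
  phi_22 = [rho(2) - phi_11 rho(1)] / [1 - phi_11 rho(1)] = [-0.104 - (-0.0333)(-0.0333)] / [1 - (-0.0333)(-0.0333)]
         = -0.10510889 / 0.99889111 = -0.105226.
  Update: phi_21 = phi_11 - phi_22 phi_11 = -0.0333 - (-0.105226)(-0.0333) = -0.036804.
Step k = 3:
  phi_33 = [rho(3) - phi_21 rho(2) - phi_22 rho(1)] / [1 - phi_21 rho(1) - phi_22 rho(2)]
    numerator   = -0.6051 - (-0.036804)(-0.104) - (-0.105226)(-0.0333) = -0.61243163
    denominator = 1 - (-0.036804)(-0.0333) - (-0.105226)(-0.104) = 0.98783097
  phi_33 = -0.61243163 / 0.98783097 = -0.62.
Therefore phi_{33} = -0.6200.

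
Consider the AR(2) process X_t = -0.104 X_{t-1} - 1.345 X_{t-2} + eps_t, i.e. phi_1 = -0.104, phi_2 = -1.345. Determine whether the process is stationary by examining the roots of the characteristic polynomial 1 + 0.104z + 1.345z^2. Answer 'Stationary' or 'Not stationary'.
\text{Not stationary}

The AR(p) characteristic polynomial is P(z) = 1 + 0.104z + 1.345z^2.
Stationarity requires all roots to lie outside the unit circle, i.e. |z| > 1 for every root.
Set 1 + (0.104) z + (1.345) z^2 = 0, i.e. a z^2 + b z + c = 0 with a = 1.345, b = 0.104, c = 1.
Discriminant D = b^2 - 4ac = (0.104)^2 - 4*(1.345)*1 = 0.010816 - (5.38) = -5.369184.
D < 0, so the roots are the complex-conjugate pair z = (-b +/- i sqrt(-D)) / (2a) = -0.0387 +/- 0.8614i.
For a conjugate pair |z|^2 = z * conj(z) = (product of roots) = c/a = 1/(1.345) = 0.743494, so |z| = sqrt(0.743494) = 0.8623 for both roots.
Moduli of all roots: 0.8623, 0.8623.
All moduli strictly greater than 1? No.
Verdict: Not stationary.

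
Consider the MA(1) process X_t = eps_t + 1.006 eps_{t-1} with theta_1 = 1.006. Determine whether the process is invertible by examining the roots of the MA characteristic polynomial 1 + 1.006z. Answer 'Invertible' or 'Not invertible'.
\text{Not invertible}

The MA(q) characteristic polynomial is P(z) = 1 + 1.006z.
Invertibility requires all roots to lie outside the unit circle, i.e. |z| > 1 for every root.
This is linear in z: 1 + (1.006) z = 0  =>  z = -1/(1.006) = -0.994036,  |z| = 0.994036.
Moduli of all roots: 0.9940.
All moduli strictly greater than 1? No.
Verdict: Not invertible.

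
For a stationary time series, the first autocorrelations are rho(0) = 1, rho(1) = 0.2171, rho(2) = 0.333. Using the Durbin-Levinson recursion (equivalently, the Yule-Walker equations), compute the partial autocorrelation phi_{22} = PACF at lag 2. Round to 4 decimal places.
\phi_{22} = 0.3000

The PACF at lag k is phi_{kk}, the last component of the solution
to the Yule-Walker system G_k phi = r_k where
  (G_k)_{ij} = rho(|i - j|), (r_k)_i = rho(i), i,j = 1..k.
Equivalently, Durbin-Levinson gives phi_{kk} iteratively:
  phi_{11} = rho(1)
  phi_{kk} = [rho(k) - sum_{j=1..k-1} phi_{k-1,j} rho(k-j)]
            / [1 - sum_{j=1..k-1} phi_{k-1,j} rho(j)],
  phi_{k,j} = phi_{k-1,j} - phi_{kk} phi_{k-1,k-j},  j = 1..k-1.
Step k = 1:
  phi_11 = rho(1) = 0.2171.
Step k = 2:
  phi_22 = [rho(2) - phi_11 rho(1)] / [1 - phi_11 rho(1)] = [0.333 - (0.2171)(0.2171)] / [1 - (0.2171)(0.2171)]
         = 0.28586759 / 0.95286759 = 0.3.
Therefore phi_{22} = 0.3000.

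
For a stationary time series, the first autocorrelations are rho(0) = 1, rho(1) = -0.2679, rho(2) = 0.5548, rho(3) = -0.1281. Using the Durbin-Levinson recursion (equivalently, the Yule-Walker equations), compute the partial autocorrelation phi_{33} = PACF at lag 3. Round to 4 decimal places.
\phi_{33} = 0.1220

The PACF at lag k is phi_{kk}, the last component of the solution
to the Yule-Walker system G_k phi = r_k where
  (G_k)_{ij} = rho(|i - j|), (r_k)_i = rho(i), i,j = 1..k.
Equivalently, Durbin-Levinson gives phi_{kk} iteratively:
  phi_{11} = rho(1)
  phi_{kk} = [rho(k) - sum_{j=1..k-1} phi_{k-1,j} rho(k-j)]
            / [1 - sum_{j=1..k-1} phi_{k-1,j} rho(j)],
  phi_{k,j} = phi_{k-1,j} - phi_{kk} phi_{k-1,k-j},  j = 1..k-1.
Step k = 1:
  phi_11 = rho(1) = -0.2679.
Step k = 2:
  phi_22 = [rho(2) - phi_11 rho(1)] / [1 - phi_11 rho(1)] = [0.5548 - (-0.2679)(-0.2679)] / [1 - (-0.2679)(-0.2679)]
         = 0.48302959 / 0.92822959 = 0.520377.
  Update: phi_21 = phi_11 - phi_22 phi_11 = -0.2679 - (0.520377)(-0.2679) = -0.128491.
Step k = 3:
  phi_33 = [rho(3) - phi_21 rho(2) - phi_22 rho(1)] / [1 - phi_21 rho(1) - phi_22 rho(2)]
    numerator   = -0.1281 - (-0.128491)(0.5548) - (0.520377)(-0.2679) = 0.08259584
    denominator = 1 - (-0.128491)(-0.2679) - (0.520377)(0.5548) = 0.67687197
  phi_33 = 0.08259584 / 0.67687197 = 0.122.
Therefore phi_{33} = 0.1220.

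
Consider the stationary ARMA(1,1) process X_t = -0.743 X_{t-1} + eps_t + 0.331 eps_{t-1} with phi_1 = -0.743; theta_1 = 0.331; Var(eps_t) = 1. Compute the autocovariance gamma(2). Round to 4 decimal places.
\gamma(2) = 0.5153

Multiply the model equation by X_{t-k} and take expectations. With theta_0 = psi_0 = 1 and psi_j the MA(infinity) weights, this gives
  gamma(k) - sum_i phi_i gamma(k-i) = c_k,
  c_k = sigma^2 * sum_{j=k..q} theta_j psi_{j-k}   (c_k = 0 for k > q),
using gamma(-m) = gamma(m).
psi-weights needed (psi_j = theta_j + sum_i phi_i psi_{j-i}):
  psi_1 = theta_1 + phi_1 = 0.331 + (-0.743) = -0.412
Right-hand sides:
  c_0 = sigma^2 (1 + theta_1 psi_1) = 1 * (1 + (0.331)(-0.412)) = 1 * 0.863628 = 0.863628
  c_1 = sigma^2 theta_1 = 1 * (0.331) = 0.331
  c_2 = 0
Equations for k = 0 and k = 1 (AR order 1):
  gamma(0) = phi_1 gamma(1) + c_0
  gamma(1) = phi_1 gamma(0) + c_1
Substituting the second into the first: gamma(0) (1 - phi_1^2) = c_0 + phi_1 c_1, so
  gamma(0) = (c_0 + phi_1 c_1) / (1 - phi_1^2) = (0.863628 + (-0.743)(0.331)) / (1 - (-0.743)^2) = 0.617695 / 0.447951 = 1.378934.
  gamma(1) = phi_1 gamma(0) + c_1 = (-0.743)(1.378934) + (0.331) = -0.693548.
For k = 2 (> q): gamma(2) = phi_1 gamma(1) = (-0.743)(-0.693548) = 0.515306.
Therefore gamma(2) = 0.5153 (to 4 decimal places).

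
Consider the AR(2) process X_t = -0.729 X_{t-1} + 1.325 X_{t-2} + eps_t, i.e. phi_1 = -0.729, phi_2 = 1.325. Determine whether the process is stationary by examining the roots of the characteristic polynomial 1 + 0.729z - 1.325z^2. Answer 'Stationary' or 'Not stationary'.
\text{Not stationary}

The AR(p) characteristic polynomial is P(z) = 1 + 0.729z - 1.325z^2.
Stationarity requires all roots to lie outside the unit circle, i.e. |z| > 1 for every root.
Set 1 + (0.729) z + (-1.325) z^2 = 0, i.e. a z^2 + b z + c = 0 with a = -1.325, b = 0.729, c = 1.
Discriminant D = b^2 - 4ac = (0.729)^2 - 4*(-1.325)*1 = 0.531441 - (-5.3) = 5.831441.
D >= 0, so the roots are real: z = (-b +/- sqrt(D)) / (2a) = (-0.729 +/- 2.414838) / (-2.65).
  z_1 = (-0.729 + 2.414838) / (-2.65) = -0.6362,   |z_1| = 0.6362.
  z_2 = (-0.729 - 2.414838) / (-2.65) = 1.1864,   |z_2| = 1.1864.
Moduli of all roots: 0.6362, 1.1864.
All moduli strictly greater than 1? No.
Verdict: Not stationary.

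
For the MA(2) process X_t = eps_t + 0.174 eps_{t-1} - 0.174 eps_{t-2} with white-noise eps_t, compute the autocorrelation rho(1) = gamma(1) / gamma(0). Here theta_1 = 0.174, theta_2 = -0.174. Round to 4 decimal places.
\rho(1) = 0.1355

For an MA(q) process with theta_0 = 1, the autocovariance is
  gamma(k) = sigma^2 * sum_{i=0..q-k} theta_i * theta_{i+k},
and rho(k) = gamma(k) / gamma(0). Sigma^2 cancels.
  numerator   = (1)*(0.174) + (0.174)*(-0.174) = 0.143724.
  denominator = (1)^2 + (0.174)^2 + (-0.174)^2 = 1.060552.
  rho(1) = 0.143724 / 1.060552 = 0.1355.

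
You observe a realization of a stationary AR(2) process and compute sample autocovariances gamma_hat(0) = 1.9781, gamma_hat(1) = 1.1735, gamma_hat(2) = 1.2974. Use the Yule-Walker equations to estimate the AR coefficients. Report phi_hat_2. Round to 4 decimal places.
\hat\phi_{2} = 0.4690

The Yule-Walker equations for an AR(p) process read, in matrix form,
  Gamma_p phi = r_p,   with   (Gamma_p)_{ij} = gamma(|i - j|),
                       (r_p)_i = gamma(i),   i,j = 1..p.
Substitute the sample gammas (Toeplitz matrix and right-hand side of size 2):
  Gamma_p = [[1.9781, 1.1735], [1.1735, 1.9781]]
  r_p     = [1.1735, 1.2974]
Written out:
  1.9781 phi_1 + 1.1735 phi_2 = 1.1735
  1.1735 phi_1 + 1.9781 phi_2 = 1.2974
Solve by Cramer's rule:
  det = gamma(0)^2 - gamma(1)^2 = (1.9781)^2 - (1.1735)^2 = 3.91287961 - 1.37710225 = 2.53577736
  phi_hat_1 = [gamma(1) gamma(0) - gamma(1) gamma(2)] / det = [(1.1735)(1.9781) - (1.1735)(1.2974)] / 2.53577736 = 0.79880145 / 2.53577736 = 0.315
  phi_hat_2 = [gamma(0) gamma(2) - gamma(1)^2] / det = [(1.9781)(1.2974) - (1.1735)^2] / 2.53577736 = 1.18928469 / 2.53577736 = 0.469
So phi_hat = [0.3150, 0.4690].
Therefore phi_hat_2 = 0.4690.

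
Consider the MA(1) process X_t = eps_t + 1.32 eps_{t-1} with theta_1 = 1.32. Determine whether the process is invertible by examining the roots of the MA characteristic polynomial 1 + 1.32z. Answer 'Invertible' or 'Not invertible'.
\text{Not invertible}

The MA(q) characteristic polynomial is P(z) = 1 + 1.32z.
Invertibility requires all roots to lie outside the unit circle, i.e. |z| > 1 for every root.
This is linear in z: 1 + (1.32) z = 0  =>  z = -1/(1.32) = -0.757576,  |z| = 0.757576.
Moduli of all roots: 0.7576.
All moduli strictly greater than 1? No.
Verdict: Not invertible.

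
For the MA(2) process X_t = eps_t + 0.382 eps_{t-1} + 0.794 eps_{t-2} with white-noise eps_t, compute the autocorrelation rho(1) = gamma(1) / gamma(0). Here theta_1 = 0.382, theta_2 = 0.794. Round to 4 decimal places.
\rho(1) = 0.3858

For an MA(q) process with theta_0 = 1, the autocovariance is
  gamma(k) = sigma^2 * sum_{i=0..q-k} theta_i * theta_{i+k},
and rho(k) = gamma(k) / gamma(0). Sigma^2 cancels.
  numerator   = (1)*(0.382) + (0.382)*(0.794) = 0.685308.
  denominator = (1)^2 + (0.382)^2 + (0.794)^2 = 1.77636.
  rho(1) = 0.685308 / 1.77636 = 0.3858.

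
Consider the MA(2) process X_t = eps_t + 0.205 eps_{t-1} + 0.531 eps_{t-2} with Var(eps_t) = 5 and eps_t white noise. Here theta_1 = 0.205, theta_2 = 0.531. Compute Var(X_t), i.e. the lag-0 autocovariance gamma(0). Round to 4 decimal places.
\gamma(0) = 6.6199

For an MA(q) process X_t = eps_t + sum_i theta_i eps_{t-i} with
Var(eps_t) = sigma^2, the variance is
  gamma(0) = sigma^2 * (1 + sum_i theta_i^2).
  sum_i theta_i^2 = (0.205)^2 + (0.531)^2 = 0.042025 + 0.281961 = 0.323986.
  gamma(0) = 5 * (1 + 0.323986) = 5 * 1.323986 = 6.61993, which rounds to 6.6199.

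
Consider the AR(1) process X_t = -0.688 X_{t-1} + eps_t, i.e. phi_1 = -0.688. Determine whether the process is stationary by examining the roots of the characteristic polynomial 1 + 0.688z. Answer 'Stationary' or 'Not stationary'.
\text{Stationary}

The AR(p) characteristic polynomial is P(z) = 1 + 0.688z.
Stationarity requires all roots to lie outside the unit circle, i.e. |z| > 1 for every root.
This is linear in z: 1 + (0.688) z = 0  =>  z = -1/(0.688) = -1.453488,  |z| = 1.453488.
Moduli of all roots: 1.4535.
All moduli strictly greater than 1? Yes.
Verdict: Stationary.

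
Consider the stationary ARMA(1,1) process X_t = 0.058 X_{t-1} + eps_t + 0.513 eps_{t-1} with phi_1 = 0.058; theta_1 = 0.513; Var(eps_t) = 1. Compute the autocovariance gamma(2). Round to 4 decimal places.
\gamma(2) = 0.0342

Multiply the model equation by X_{t-k} and take expectations. With theta_0 = psi_0 = 1 and psi_j the MA(infinity) weights, this gives
  gamma(k) - sum_i phi_i gamma(k-i) = c_k,
  c_k = sigma^2 * sum_{j=k..q} theta_j psi_{j-k}   (c_k = 0 for k > q),
using gamma(-m) = gamma(m).
psi-weights needed (psi_j = theta_j + sum_i phi_i psi_{j-i}):
  psi_1 = theta_1 + phi_1 = 0.513 + (0.058) = 0.571
Right-hand sides:
  c_0 = sigma^2 (1 + theta_1 psi_1) = 1 * (1 + (0.513)(0.571)) = 1 * 1.292923 = 1.292923
  c_1 = sigma^2 theta_1 = 1 * (0.513) = 0.513
  c_2 = 0
Equations for k = 0 and k = 1 (AR order 1):
  gamma(0) = phi_1 gamma(1) + c_0
  gamma(1) = phi_1 gamma(0) + c_1
Substituting the second into the first: gamma(0) (1 - phi_1^2) = c_0 + phi_1 c_1, so
  gamma(0) = (c_0 + phi_1 c_1) / (1 - phi_1^2) = (1.292923 + (0.058)(0.513)) / (1 - (0.058)^2) = 1.322677 / 0.996636 = 1.327142.
  gamma(1) = phi_1 gamma(0) + c_1 = (0.058)(1.327142) + (0.513) = 0.589974.
For k = 2 (> q): gamma(2) = phi_1 gamma(1) = (0.058)(0.589974) = 0.034219.
Therefore gamma(2) = 0.0342 (to 4 decimal places).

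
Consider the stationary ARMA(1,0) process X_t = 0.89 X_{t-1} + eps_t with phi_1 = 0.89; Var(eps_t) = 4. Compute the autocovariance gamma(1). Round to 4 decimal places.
\gamma(1) = 17.1236

Multiply the model equation by X_{t-k} and take expectations. With theta_0 = psi_0 = 1 and psi_j the MA(infinity) weights, this gives
  gamma(k) - sum_i phi_i gamma(k-i) = c_k,
  c_k = sigma^2 * sum_{j=k..q} theta_j psi_{j-k}   (c_k = 0 for k > q),
using gamma(-m) = gamma(m).
Pure AR (q = 0): c_0 = sigma^2 = 4, c_k = 0 for k >= 1.
Equations for k = 0 and k = 1 (AR order 1):
  gamma(0) = phi_1 gamma(1) + c_0
  gamma(1) = phi_1 gamma(0) + c_1
Substituting the second into the first: gamma(0) (1 - phi_1^2) = c_0 + phi_1 c_1, so
  gamma(0) = c_0 / (1 - phi_1^2) = 4 / (1 - (0.89)^2) = 4 / 0.2079 = 19.240019.
  gamma(1) = phi_1 gamma(0) = (0.89)(19.240019) = 17.123617.
Therefore gamma(1) = 17.1236 (to 4 decimal places).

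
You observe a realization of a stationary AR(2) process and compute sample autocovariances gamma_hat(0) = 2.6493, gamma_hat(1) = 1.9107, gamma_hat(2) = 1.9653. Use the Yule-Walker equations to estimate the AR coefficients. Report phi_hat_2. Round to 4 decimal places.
\hat\phi_{2} = 0.4620

The Yule-Walker equations for an AR(p) process read, in matrix form,
  Gamma_p phi = r_p,   with   (Gamma_p)_{ij} = gamma(|i - j|),
                       (r_p)_i = gamma(i),   i,j = 1..p.
Substitute the sample gammas (Toeplitz matrix and right-hand side of size 2):
  Gamma_p = [[2.6493, 1.9107], [1.9107, 2.6493]]
  r_p     = [1.9107, 1.9653]
Written out:
  2.6493 phi_1 + 1.9107 phi_2 = 1.9107
  1.9107 phi_1 + 2.6493 phi_2 = 1.9653
Solve by Cramer's rule:
  det = gamma(0)^2 - gamma(1)^2 = (2.6493)^2 - (1.9107)^2 = 7.01879049 - 3.65077449 = 3.368016
  phi_hat_1 = [gamma(1) gamma(0) - gamma(1) gamma(2)] / det = [(1.9107)(2.6493) - (1.9107)(1.9653)] / 3.368016 = 1.3069188 / 3.368016 = 0.388
  phi_hat_2 = [gamma(0) gamma(2) - gamma(1)^2] / det = [(2.6493)(1.9653) - (1.9107)^2] / 3.368016 = 1.5558948 / 3.368016 = 0.462
So phi_hat = [0.3880, 0.4620].
Therefore phi_hat_2 = 0.4620.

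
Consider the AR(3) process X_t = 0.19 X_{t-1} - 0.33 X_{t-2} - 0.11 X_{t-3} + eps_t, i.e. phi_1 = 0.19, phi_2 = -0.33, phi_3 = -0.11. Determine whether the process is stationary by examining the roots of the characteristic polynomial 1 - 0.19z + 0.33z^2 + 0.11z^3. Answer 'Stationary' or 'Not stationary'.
\text{Stationary}

The AR(p) characteristic polynomial is P(z) = 1 - 0.19z + 0.33z^2 + 0.11z^3.
Stationarity requires all roots to lie outside the unit circle, i.e. |z| > 1 for every root.
Degree 3: look for a simple real root z0 first, then factor out (1 - z/z0) and solve the remaining quadratic.
Testing z0 = -4: P(-4) = 1 + (-0.19)(-4) + (0.33)(-4)^2 + (0.11)(-4)^3
  = 1 + (0.76) + (5.28) + (-7.04) = 0.  So z_0 = -4 is a root, |z_0| = 4.
Divide out the factor (1 + 0.25 z) = (1 - z/z0) (since 1/z0 = -0.25):
  P(z) = (1 + 0.25 z)(1 + (-0.44) z + (0.44) z^2)
  [check: z-coef -0.44 - (-0.25) = -0.19; z^2-coef 0.44 - (-0.25)(-0.44) = 0.33; z^3-coef -(-0.25)(0.44) = 0.11.]
Remaining roots from the quadratic factor 1 + (-0.44) z + (0.44) z^2:
  Set 1 + (-0.44) z + (0.44) z^2 = 0, i.e. a z^2 + b z + c = 0 with a = 0.44, b = -0.44, c = 1.
  Discriminant D = b^2 - 4ac = (-0.44)^2 - 4*(0.44)*1 = 0.1936 - (1.76) = -1.5664.
  D < 0, so the roots are the complex-conjugate pair z = (-b +/- i sqrt(-D)) / (2a) = 0.5 +/- 1.4222i.
  For a conjugate pair |z|^2 = z * conj(z) = (product of roots) = c/a = 1/(0.44) = 2.272727, so |z| = sqrt(2.272727) = 1.5076 for both roots.
Moduli of all roots: 4.0000, 1.5076, 1.5076.
All moduli strictly greater than 1? Yes.
Verdict: Stationary.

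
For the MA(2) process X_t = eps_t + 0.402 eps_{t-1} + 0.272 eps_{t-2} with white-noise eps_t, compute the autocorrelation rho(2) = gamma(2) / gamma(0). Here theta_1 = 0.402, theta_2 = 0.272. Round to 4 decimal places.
\rho(2) = 0.2201

For an MA(q) process with theta_0 = 1, the autocovariance is
  gamma(k) = sigma^2 * sum_{i=0..q-k} theta_i * theta_{i+k},
and rho(k) = gamma(k) / gamma(0). Sigma^2 cancels.
  numerator   = (1)*(0.272) = 0.272.
  denominator = (1)^2 + (0.402)^2 + (0.272)^2 = 1.235588.
  rho(2) = 0.272 / 1.235588 = 0.2201.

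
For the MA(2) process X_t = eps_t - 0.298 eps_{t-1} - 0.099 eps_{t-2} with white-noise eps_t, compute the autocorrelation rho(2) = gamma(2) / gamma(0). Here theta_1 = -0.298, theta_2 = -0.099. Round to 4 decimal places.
\rho(2) = -0.0901

For an MA(q) process with theta_0 = 1, the autocovariance is
  gamma(k) = sigma^2 * sum_{i=0..q-k} theta_i * theta_{i+k},
and rho(k) = gamma(k) / gamma(0). Sigma^2 cancels.
  numerator   = (1)*(-0.099) = -0.099.
  denominator = (1)^2 + (-0.298)^2 + (-0.099)^2 = 1.098605.
  rho(2) = -0.099 / 1.098605 = -0.0901.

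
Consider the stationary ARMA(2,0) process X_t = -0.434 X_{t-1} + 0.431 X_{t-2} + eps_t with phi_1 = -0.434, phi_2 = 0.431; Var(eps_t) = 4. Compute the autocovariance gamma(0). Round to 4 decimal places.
\gamma(0) = 11.7462

Multiply the model equation by X_{t-k} and take expectations. With theta_0 = psi_0 = 1 and psi_j the MA(infinity) weights, this gives
  gamma(k) - sum_i phi_i gamma(k-i) = c_k,
  c_k = sigma^2 * sum_{j=k..q} theta_j psi_{j-k}   (c_k = 0 for k > q),
using gamma(-m) = gamma(m).
Pure AR (q = 0): c_0 = sigma^2 = 4, c_k = 0 for k >= 1.
Equations for k = 0, 1, 2 (AR order 2, c_2 = 0):
  (E0) gamma(0) = phi_1 gamma(1) + phi_2 gamma(2) + c_0
  (E1) gamma(1) = phi_1 gamma(0) + phi_2 gamma(1) + c_1
  (E2) gamma(2) = phi_1 gamma(1) + phi_2 gamma(0)
From (E1): gamma(1) = A gamma(0) + B with
  A = phi_1 / (1 - phi_2) = -0.434 / 0.569 = -0.762742,   B = c_1 / (1 - phi_2) = 0 / 0.569 = 0.
Insert (E2) into (E0): gamma(0) (1 - phi_2^2) = phi_1 (1 + phi_2) gamma(1) + c_0.
  phi_1 (1 + phi_2) = (-0.434)(1.431) = -0.621054,   1 - phi_2^2 = 0.814239.
Replace gamma(1) by A gamma(0) + B and collect gamma(0):
  gamma(0) [0.814239 - (-0.621054)(-0.762742)] = c_0 = 4
  gamma(0) * 0.340535 = 4
  gamma(0) = 4 / 0.340535 = 11.746214.
Therefore gamma(0) = 11.7462 (to 4 decimal places).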